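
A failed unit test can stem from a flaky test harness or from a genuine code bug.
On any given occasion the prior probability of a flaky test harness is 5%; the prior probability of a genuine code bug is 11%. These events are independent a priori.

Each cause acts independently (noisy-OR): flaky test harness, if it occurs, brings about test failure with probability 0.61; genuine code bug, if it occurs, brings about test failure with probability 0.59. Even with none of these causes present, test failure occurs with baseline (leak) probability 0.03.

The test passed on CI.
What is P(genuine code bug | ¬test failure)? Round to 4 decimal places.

P(genuine code bug | ¬test failure) ≈ 0.0482

Under noisy-OR, P(test failure | causes) = 1 − (1−0.03)·∏(1−qᵢ) over the active causes.
P(¬test failure) = 0.97*0.95*0.89 + 0.3977*0.95*0.11 + 0.3783*0.05*0.89 + 0.155103*0.05*0.11 = 0.820135 + 0.041560 + 0.016834 + 0.000853 = 0.879382
Of this, 0.042413 comes from 0.041560 + 0.000853 (the genuine code bug=true cases).
P(genuine code bug | ¬test failure) = 0.042413 / 0.879382 ≈ 0.0482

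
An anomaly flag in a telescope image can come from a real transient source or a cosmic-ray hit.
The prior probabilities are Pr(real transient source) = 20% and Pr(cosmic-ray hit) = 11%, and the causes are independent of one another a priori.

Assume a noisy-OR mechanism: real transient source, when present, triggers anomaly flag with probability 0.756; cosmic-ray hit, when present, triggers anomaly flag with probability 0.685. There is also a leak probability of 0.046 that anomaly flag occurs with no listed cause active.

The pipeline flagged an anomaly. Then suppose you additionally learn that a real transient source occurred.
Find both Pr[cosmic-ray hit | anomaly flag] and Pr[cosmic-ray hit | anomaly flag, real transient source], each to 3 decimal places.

Pr[cosmic-ray hit | anomaly flag] ≈ 0.326; Pr[cosmic-ray hit | anomaly flag, real transient source] ≈ 0.130

Under noisy-OR, P(anomaly flag | causes) = 1 − (1−0.046)·∏(1−qᵢ) over the active causes.
P(anomaly flag) = 0.046×0.8×0.89 + 0.69949×0.8×0.11 + 0.767224×0.2×0.89 + 0.926676×0.2×0.11 = 0.032752 + 0.061555 + 0.136566 + 0.020387 = 0.251260
Restricting to configurations with cosmic-ray hit present: 0.061555 + 0.020387 = 0.081942.
Hence the posterior is 0.081942/0.251260 ≈ 0.326.

Now condition on the additional information:
P(anomaly flag | real transient source) = 0.767224·0.89 + 0.926676·0.11 = 0.682829 + 0.101934 = 0.784763
Of this, 0.101934 comes from 0.926676·0.11 (the cosmic-ray hit=true cases).
P(cosmic-ray hit | anomaly flag, real transient source) = 0.101934 / 0.784763 ≈ 0.130
— real transient source explains away the evidence for cosmic-ray hit.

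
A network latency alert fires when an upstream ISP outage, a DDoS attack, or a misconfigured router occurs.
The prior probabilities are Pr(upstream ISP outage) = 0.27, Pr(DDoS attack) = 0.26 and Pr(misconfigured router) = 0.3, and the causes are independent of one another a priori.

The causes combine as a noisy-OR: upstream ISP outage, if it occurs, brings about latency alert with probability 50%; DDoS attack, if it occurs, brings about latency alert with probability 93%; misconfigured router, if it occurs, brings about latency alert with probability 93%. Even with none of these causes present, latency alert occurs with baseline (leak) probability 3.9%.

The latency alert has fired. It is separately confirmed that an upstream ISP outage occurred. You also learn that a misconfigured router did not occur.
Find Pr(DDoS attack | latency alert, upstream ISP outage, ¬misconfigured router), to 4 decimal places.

Under noisy-OR, P(latency alert | causes) = 1 − (1−0.039)·∏(1−qᵢ) over the active causes.
P(latency alert | upstream ISP outage, ¬misconfigured router) = 0.5195·0.74 + 0.966365·0.26 = 0.384430 + 0.251255 = 0.635685
Restricting to configurations with DDoS attack present: 0.966365·0.26 = 0.251255.
P(DDoS attack | latency alert, upstream ISP outage, ¬misconfigured router) = 0.251255 / 0.635685 ≈ 0.3953

Pr(DDoS attack | latency alert, upstream ISP outage, ¬misconfigured router) ≈ 0.3953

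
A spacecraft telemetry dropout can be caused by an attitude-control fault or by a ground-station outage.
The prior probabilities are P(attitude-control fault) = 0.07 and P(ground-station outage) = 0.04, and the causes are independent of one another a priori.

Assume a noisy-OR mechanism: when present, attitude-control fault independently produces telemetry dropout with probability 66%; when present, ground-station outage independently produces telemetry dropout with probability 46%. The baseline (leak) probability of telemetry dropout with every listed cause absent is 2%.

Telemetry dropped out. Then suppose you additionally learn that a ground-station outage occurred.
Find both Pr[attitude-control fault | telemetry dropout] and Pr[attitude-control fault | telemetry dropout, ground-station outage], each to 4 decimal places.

Under noisy-OR, P(telemetry dropout | causes) = 1 − (1−0.02)·∏(1−qᵢ) over the active causes.
By total probability over the 4 (attitude-control fault, ground-station outage) configurations:
  P(telemetry dropout) = 0.02*0.93*0.96 + 0.4708*0.93*0.04 + 0.6668*0.07*0.96 + 0.820072*0.07*0.04
        = 0.017856 + 0.017514 + 0.044809 + 0.002296 = 0.082475
The terms with attitude-control fault present sum to 0.047105, so
  P(attitude-control fault | telemetry dropout) = 0.047105 / 0.082475 ≈ 0.5711

Now also conditioning on ground-station outage=true:
For the numerator, keep only attitude-control fault=true terms: 0.820072×0.07 = 0.057405
Normalizer over all consistent configurations: 0.4708×0.93 + 0.820072×0.07 = 0.495249
Posterior = 0.057405 / 0.495249 ≈ 0.1159
The drop from 0.5711 to 0.1159 is the explaining-away (discounting) effect.

Pr[attitude-control fault | telemetry dropout] ≈ 0.5711; Pr[attitude-control fault | telemetry dropout, ground-station outage] ≈ 0.1159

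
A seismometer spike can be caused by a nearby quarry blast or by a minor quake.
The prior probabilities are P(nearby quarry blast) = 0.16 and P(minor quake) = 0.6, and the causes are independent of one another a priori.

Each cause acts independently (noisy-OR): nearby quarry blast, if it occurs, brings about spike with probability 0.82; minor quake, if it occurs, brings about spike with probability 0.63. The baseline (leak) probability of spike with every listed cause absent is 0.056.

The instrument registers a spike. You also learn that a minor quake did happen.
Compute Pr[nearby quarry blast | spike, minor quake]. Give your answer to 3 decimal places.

Pr[nearby quarry blast | spike, minor quake] ≈ 0.215

Under noisy-OR, P(spike | causes) = 1 − (1−0.056)·∏(1−qᵢ) over the active causes.
Sum P(spike|·) weighted by the priors over both values of nearby quarry blast:
  P(spike | minor quake) = 0.65072*0.84 + 0.93713*0.16
        = 0.546605 + 0.149941 = 0.696546
Configurations with nearby quarry blast contribute 0.149941, so
  P(nearby quarry blast | spike, minor quake) = 0.149941 / 0.696546 ≈ 0.215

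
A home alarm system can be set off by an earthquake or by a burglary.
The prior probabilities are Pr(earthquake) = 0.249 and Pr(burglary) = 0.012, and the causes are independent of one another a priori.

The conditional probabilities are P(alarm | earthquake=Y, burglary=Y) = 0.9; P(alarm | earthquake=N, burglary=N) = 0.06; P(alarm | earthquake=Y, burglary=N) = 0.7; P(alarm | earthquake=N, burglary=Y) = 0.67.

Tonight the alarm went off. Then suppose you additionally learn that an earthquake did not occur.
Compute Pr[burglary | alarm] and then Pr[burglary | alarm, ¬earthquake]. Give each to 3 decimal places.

Enumerate the 4 (earthquake, burglary) configurations and weight by the priors:
  P(alarm) = 0.06×0.751×0.988 + 0.67×0.751×0.012 + 0.7×0.249×0.988 + 0.9×0.249×0.012
        = 0.044519 + 0.006038 + 0.172208 + 0.002689 = 0.225454
Keeping only the burglary-present terms gives 0.008727, so
  P(burglary | alarm) = 0.008727 / 0.225454 ≈ 0.039

Now also conditioning on earthquake≠true:
Weight on burglary=true, given the evidence: 0.67*0.012 = 0.008040
Normalizer over all consistent configurations: 0.06*0.988 + 0.67*0.012 = 0.067320
P(burglary | alarm, ¬earthquake) = 0.008040/0.067320 ≈ 0.119

Pr[burglary | alarm] ≈ 0.039; Pr[burglary | alarm, ¬earthquake] ≈ 0.119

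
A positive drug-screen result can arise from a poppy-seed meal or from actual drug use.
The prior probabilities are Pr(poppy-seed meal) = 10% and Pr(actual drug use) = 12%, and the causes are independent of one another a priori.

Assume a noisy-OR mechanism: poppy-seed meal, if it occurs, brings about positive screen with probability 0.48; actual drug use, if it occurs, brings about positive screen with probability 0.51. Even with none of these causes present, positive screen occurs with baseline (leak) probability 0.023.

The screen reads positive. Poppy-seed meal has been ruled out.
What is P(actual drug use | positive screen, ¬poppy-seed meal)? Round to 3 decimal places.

Under noisy-OR, P(positive screen | causes) = 1 − (1−0.023)·∏(1−qᵢ) over the active causes.
By total probability over both values of actual drug use:
  P(positive screen | ¬poppy-seed meal) = 0.023×0.88 + 0.52127×0.12
        = 0.020240 + 0.062552 = 0.082792
Configurations with actual drug use contribute 0.062552, so
  P(actual drug use | positive screen, ¬poppy-seed meal) = 0.062552 / 0.082792 ≈ 0.756

P(actual drug use | positive screen, ¬poppy-seed meal) ≈ 0.756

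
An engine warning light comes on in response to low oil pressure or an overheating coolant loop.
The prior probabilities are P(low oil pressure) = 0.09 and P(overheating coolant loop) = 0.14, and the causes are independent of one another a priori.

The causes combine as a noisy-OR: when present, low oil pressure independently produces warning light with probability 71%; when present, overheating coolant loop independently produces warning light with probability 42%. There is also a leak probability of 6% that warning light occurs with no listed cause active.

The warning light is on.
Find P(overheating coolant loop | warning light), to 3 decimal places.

P(overheating coolant loop | warning light) ≈ 0.399

Under noisy-OR, P(warning light | causes) = 1 − (1−0.06)·∏(1−qᵢ) over the active causes.
Sum P(warning light|·) weighted by the priors over the 4 (low oil pressure, overheating coolant loop) configurations:
  P(warning light) = 0.06*0.91*0.86 + 0.4548*0.91*0.14 + 0.7274*0.09*0.86 + 0.841892*0.09*0.14
        = 0.046956 + 0.057942 + 0.056301 + 0.010608 = 0.171807
Keeping only the overheating coolant loop-present terms gives 0.068550, so
  P(overheating coolant loop | warning light) = 0.068550 / 0.171807 ≈ 0.399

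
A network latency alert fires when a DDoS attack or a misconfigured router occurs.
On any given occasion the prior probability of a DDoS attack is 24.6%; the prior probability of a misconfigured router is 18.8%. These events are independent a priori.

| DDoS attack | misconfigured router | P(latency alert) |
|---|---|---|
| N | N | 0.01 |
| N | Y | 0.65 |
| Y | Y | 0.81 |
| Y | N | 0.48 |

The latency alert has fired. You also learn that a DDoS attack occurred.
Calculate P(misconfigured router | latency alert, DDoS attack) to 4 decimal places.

P(latency alert | DDoS attack) = 0.48·0.812 + 0.81·0.188 = 0.389760 + 0.152280 = 0.542040
Of this, 0.152280 comes from 0.81·0.188 (the misconfigured router=true cases).
Hence the posterior is 0.152280/0.542040 ≈ 0.2809.

P(misconfigured router | latency alert, DDoS attack) ≈ 0.2809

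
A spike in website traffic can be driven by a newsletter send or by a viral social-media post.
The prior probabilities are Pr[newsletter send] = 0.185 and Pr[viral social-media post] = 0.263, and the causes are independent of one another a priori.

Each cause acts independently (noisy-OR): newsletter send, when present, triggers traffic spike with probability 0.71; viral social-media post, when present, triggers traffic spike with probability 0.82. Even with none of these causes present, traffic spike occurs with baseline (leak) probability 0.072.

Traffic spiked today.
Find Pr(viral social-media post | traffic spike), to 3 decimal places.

Pr(viral social-media post | traffic spike) ≈ 0.611

Under noisy-OR, P(traffic spike | causes) = 1 − (1−0.072)·∏(1−qᵢ) over the active causes.
P(traffic spike) = 0.072·0.815·0.737 + 0.83296·0.815·0.263 + 0.73088·0.185·0.737 + 0.951558·0.185·0.263 = 0.043247 + 0.178541 + 0.099652 + 0.046298 = 0.367738
Restricting to configurations with viral social-media post present: 0.178541 + 0.046298 = 0.224839.
So P(viral social-media post | traffic spike) = 0.224839/0.367738 ≈ 0.611.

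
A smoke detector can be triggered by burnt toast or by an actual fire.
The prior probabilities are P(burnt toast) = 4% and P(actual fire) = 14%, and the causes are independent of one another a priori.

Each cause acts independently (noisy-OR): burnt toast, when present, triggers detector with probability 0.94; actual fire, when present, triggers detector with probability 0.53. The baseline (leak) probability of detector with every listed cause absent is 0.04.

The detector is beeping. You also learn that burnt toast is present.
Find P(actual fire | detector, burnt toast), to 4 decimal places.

Under noisy-OR, P(detector | causes) = 1 − (1−0.04)·∏(1−qᵢ) over the active causes.
P(detector | burnt toast) = 0.9424×0.86 + 0.972928×0.14 = 0.810464 + 0.136210 = 0.946674
Restricting to configurations with actual fire present: 0.972928×0.14 = 0.136210.
So P(actual fire | detector, burnt toast) = 0.136210/0.946674 ≈ 0.1439.

P(actual fire | detector, burnt toast) ≈ 0.1439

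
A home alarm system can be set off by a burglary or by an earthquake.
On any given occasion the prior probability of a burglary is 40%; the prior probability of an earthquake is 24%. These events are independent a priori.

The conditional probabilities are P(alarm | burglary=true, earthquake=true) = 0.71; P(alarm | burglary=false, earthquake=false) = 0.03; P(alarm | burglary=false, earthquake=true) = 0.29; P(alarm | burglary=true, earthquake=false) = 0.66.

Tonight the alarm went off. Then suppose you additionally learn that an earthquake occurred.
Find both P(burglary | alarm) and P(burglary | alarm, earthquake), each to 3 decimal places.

By total probability over the 4 (burglary, earthquake) configurations:
  P(alarm) = 0.03·0.6·0.76 + 0.29·0.6·0.24 + 0.66·0.4·0.76 + 0.71·0.4·0.24
        = 0.013680 + 0.041760 + 0.200640 + 0.068160 = 0.324240
Configurations with burglary contribute 0.268800, so
  P(burglary | alarm) = 0.268800 / 0.324240 ≈ 0.829

Now condition on the additional information:
Enumerate both values of burglary and weight by the priors:
  P(alarm | earthquake) = 0.29*0.6 + 0.71*0.4
        = 0.174000 + 0.284000 = 0.458000
The terms with burglary present sum to 0.284000, so
  P(burglary | alarm, earthquake) = 0.284000 / 0.458000 ≈ 0.620
Conditioning on earthquake lowers the posterior on burglary: the classic explaining-away effect in a common-effect structure.

P(burglary | alarm) ≈ 0.829; P(burglary | alarm, earthquake) ≈ 0.620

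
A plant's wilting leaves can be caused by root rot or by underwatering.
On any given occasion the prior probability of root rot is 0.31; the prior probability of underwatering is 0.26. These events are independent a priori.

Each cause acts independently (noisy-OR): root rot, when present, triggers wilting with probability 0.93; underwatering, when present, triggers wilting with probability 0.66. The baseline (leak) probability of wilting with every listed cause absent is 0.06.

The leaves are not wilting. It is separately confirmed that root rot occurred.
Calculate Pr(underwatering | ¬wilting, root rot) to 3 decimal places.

Pr(underwatering | ¬wilting, root rot) ≈ 0.107

Under noisy-OR, P(wilting | causes) = 1 − (1−0.06)·∏(1−qᵢ) over the active causes.
Sum P(¬wilting|·) weighted by the priors over both values of underwatering:
  P(¬wilting | root rot) = 0.0658*0.74 + 0.022372*0.26
        = 0.048692 + 0.005817 = 0.054509
Configurations with underwatering contribute 0.005817, so
  P(underwatering | ¬wilting, root rot) = 0.005817 / 0.054509 ≈ 0.107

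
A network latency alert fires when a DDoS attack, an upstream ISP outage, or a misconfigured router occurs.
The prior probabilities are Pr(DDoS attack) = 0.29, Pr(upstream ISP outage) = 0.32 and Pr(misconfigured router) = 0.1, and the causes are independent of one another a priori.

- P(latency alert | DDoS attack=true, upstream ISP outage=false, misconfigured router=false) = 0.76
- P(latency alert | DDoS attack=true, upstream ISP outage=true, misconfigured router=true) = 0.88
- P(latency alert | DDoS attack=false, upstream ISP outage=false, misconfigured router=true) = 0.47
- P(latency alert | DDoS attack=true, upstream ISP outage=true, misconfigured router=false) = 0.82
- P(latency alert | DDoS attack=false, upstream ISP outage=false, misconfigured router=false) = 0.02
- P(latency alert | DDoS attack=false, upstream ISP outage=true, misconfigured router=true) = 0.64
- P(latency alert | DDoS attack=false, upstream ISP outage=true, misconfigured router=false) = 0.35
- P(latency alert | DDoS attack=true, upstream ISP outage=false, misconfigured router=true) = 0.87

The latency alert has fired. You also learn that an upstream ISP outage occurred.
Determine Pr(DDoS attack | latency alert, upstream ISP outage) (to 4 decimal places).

Pr(DDoS attack | latency alert, upstream ISP outage) ≈ 0.4710

P(latency alert | upstream ISP outage) = 0.35*0.71*0.9 + 0.64*0.71*0.1 + 0.82*0.29*0.9 + 0.88*0.29*0.1 = 0.223650 + 0.045440 + 0.214020 + 0.025520 = 0.508630
Restricting to configurations with DDoS attack present: 0.214020 + 0.025520 = 0.239540.
P(DDoS attack | latency alert, upstream ISP outage) = 0.239540 / 0.508630 ≈ 0.4710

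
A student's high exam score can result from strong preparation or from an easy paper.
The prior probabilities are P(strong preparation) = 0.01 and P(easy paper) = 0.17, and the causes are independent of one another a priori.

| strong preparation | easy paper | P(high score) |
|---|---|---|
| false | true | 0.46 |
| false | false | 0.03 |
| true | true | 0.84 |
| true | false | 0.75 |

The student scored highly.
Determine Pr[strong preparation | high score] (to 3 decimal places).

Pr[strong preparation | high score] ≈ 0.070

Enumerate the 4 (strong preparation, easy paper) configurations and weight by the priors:
  P(high score) = 0.03*0.99*0.83 + 0.46*0.99*0.17 + 0.75*0.01*0.83 + 0.84*0.01*0.17
        = 0.024651 + 0.077418 + 0.006225 + 0.001428 = 0.109722
Keeping only the strong preparation-present terms gives 0.007653, so
  P(strong preparation | high score) = 0.007653 / 0.109722 ≈ 0.070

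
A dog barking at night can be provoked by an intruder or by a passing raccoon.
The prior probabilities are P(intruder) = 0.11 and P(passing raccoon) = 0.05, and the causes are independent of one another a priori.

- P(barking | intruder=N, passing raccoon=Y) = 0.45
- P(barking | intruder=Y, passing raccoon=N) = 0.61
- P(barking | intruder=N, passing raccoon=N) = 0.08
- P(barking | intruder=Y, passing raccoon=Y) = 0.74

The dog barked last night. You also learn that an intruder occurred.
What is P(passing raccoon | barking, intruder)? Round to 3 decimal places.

For the numerator, keep only passing raccoon=true terms: 0.74*0.05 = 0.037000
Denominator P(barking | intruder): 0.61*0.95 + 0.74*0.05 = 0.616500
P(passing raccoon | barking, intruder) = 0.037000/0.616500 ≈ 0.060

P(passing raccoon | barking, intruder) ≈ 0.060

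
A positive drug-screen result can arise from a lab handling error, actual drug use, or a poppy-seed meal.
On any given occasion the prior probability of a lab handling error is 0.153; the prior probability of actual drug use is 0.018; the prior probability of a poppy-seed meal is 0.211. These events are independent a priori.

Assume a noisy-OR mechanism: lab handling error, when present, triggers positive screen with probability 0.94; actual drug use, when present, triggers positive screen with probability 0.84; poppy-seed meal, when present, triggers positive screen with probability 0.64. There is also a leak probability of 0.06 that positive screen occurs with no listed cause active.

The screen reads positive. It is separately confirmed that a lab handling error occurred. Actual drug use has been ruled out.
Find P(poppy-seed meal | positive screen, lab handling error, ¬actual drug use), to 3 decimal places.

P(poppy-seed meal | positive screen, lab handling error, ¬actual drug use) ≈ 0.217

Under noisy-OR, P(positive screen | causes) = 1 − (1−0.06)·∏(1−qᵢ) over the active causes.
By total probability over both values of poppy-seed meal:
  P(positive screen | lab handling error, ¬actual drug use) = 0.9436·0.789 + 0.979696·0.211
        = 0.744500 + 0.206716 = 0.951216
The terms with poppy-seed meal present sum to 0.206716, so
  P(poppy-seed meal | positive screen, lab handling error, ¬actual drug use) = 0.206716 / 0.951216 ≈ 0.217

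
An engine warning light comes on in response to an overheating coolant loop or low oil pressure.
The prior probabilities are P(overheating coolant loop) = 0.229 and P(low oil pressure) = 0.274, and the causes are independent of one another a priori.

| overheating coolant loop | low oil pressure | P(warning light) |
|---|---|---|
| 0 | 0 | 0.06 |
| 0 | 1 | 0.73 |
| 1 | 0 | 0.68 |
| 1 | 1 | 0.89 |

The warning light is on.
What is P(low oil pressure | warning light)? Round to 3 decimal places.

P(low oil pressure | warning light) ≈ 0.589

Weight on low oil pressure=true, given the evidence: 0.154215 + 0.055844 = 0.210059
Normalizer over all consistent configurations: 0.06×0.771×0.726 + 0.73×0.771×0.274 + 0.68×0.229×0.726 + 0.89×0.229×0.274 = 0.356697
Posterior = 0.210059 / 0.356697 ≈ 0.589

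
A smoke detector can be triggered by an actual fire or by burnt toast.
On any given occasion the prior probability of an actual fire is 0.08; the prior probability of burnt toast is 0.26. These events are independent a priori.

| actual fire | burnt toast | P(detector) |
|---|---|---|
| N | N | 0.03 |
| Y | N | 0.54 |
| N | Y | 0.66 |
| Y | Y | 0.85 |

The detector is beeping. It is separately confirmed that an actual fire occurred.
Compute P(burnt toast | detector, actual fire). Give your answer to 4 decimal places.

By total probability over both values of burnt toast:
  P(detector | actual fire) = 0.54*0.74 + 0.85*0.26
        = 0.399600 + 0.221000 = 0.620600
The terms with burnt toast present sum to 0.221000, so
  P(burnt toast | detector, actual fire) = 0.221000 / 0.620600 ≈ 0.3561

P(burnt toast | detector, actual fire) ≈ 0.3561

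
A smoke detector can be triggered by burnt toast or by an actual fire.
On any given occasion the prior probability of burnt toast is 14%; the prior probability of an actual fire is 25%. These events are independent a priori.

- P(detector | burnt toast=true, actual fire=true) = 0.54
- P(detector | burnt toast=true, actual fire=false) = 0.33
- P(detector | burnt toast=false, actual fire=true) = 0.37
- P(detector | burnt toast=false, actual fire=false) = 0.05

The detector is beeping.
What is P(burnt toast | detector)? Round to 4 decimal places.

P(burnt toast | detector) ≈ 0.3239

Enumerate the 4 (burnt toast, actual fire) configurations and weight by the priors:
  P(detector) = 0.05*0.86*0.75 + 0.37*0.86*0.25 + 0.33*0.14*0.75 + 0.54*0.14*0.25
        = 0.032250 + 0.079550 + 0.034650 + 0.018900 = 0.165350
The terms with burnt toast present sum to 0.053550, so
  P(burnt toast | detector) = 0.053550 / 0.165350 ≈ 0.3239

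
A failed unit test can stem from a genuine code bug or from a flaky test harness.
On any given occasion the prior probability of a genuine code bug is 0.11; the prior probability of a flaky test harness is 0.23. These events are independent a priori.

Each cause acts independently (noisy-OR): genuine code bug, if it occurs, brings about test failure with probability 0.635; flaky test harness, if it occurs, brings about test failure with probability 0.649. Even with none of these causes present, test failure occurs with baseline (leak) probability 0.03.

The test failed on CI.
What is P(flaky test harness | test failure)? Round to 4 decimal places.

Under noisy-OR, P(test failure | causes) = 1 − (1−0.03)·∏(1−qᵢ) over the active causes.
P(test failure) = 0.03·0.89·0.77 + 0.65953·0.89·0.23 + 0.64595·0.11·0.77 + 0.875728·0.11·0.23 = 0.020559 + 0.135006 + 0.054712 + 0.022156 = 0.232433
Restricting to configurations with flaky test harness present: 0.135006 + 0.022156 = 0.157162.
P(flaky test harness | test failure) = 0.157162 / 0.232433 ≈ 0.6762

P(flaky test harness | test failure) ≈ 0.6762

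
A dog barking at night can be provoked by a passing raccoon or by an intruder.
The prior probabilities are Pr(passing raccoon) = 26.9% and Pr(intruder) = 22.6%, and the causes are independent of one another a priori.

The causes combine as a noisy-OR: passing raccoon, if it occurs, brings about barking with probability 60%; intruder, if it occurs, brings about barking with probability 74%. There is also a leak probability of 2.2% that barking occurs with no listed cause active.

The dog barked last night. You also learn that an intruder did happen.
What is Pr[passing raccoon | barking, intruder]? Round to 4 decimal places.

Pr[passing raccoon | barking, intruder] ≈ 0.3071

Under noisy-OR, P(barking | causes) = 1 − (1−0.022)·∏(1−qᵢ) over the active causes.
Enumerate both values of passing raccoon and weight by the priors:
  P(barking | intruder) = 0.74572*0.731 + 0.898288*0.269
        = 0.545121 + 0.241639 = 0.786760
The terms with passing raccoon present sum to 0.241639, so
  P(passing raccoon | barking, intruder) = 0.241639 / 0.786760 ≈ 0.3071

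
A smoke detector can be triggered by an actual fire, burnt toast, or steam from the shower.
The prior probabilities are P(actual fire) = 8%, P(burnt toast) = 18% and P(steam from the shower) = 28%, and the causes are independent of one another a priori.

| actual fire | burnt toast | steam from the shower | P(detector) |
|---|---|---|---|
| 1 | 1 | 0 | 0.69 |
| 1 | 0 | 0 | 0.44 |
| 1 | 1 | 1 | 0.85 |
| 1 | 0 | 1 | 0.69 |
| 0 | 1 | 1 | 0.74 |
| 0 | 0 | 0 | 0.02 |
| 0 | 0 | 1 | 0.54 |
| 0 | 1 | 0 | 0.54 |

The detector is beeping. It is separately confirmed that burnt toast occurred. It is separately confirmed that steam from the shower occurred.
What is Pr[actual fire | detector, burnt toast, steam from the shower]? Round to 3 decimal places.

Pr[actual fire | detector, burnt toast, steam from the shower] ≈ 0.091

By total probability over both values of actual fire:
  P(detector | burnt toast, steam from the shower) = 0.74*0.92 + 0.85*0.08
        = 0.680800 + 0.068000 = 0.748800
The terms with actual fire present sum to 0.068000, so
  P(actual fire | detector, burnt toast, steam from the shower) = 0.068000 / 0.748800 ≈ 0.091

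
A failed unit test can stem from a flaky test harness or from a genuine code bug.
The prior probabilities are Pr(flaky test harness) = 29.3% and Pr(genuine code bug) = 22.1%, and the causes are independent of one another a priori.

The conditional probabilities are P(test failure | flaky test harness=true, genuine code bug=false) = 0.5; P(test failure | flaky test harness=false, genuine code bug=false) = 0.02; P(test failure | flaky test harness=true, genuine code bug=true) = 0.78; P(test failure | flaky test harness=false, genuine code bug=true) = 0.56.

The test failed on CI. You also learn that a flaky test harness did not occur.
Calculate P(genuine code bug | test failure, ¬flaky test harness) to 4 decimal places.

P(genuine code bug | test failure, ¬flaky test harness) ≈ 0.8882

Enumerate both values of genuine code bug and weight by the priors:
  P(test failure | ¬flaky test harness) = 0.02×0.779 + 0.56×0.221
        = 0.015580 + 0.123760 = 0.139340
Configurations with genuine code bug contribute 0.123760, so
  P(genuine code bug | test failure, ¬flaky test harness) = 0.123760 / 0.139340 ≈ 0.8882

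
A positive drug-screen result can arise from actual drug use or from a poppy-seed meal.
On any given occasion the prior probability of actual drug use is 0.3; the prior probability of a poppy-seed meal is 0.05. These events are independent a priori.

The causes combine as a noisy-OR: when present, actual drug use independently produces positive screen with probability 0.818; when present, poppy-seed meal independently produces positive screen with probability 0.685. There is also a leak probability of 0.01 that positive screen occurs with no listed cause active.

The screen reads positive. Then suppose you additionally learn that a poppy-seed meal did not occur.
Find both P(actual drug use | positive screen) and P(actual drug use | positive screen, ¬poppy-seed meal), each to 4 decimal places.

Under noisy-OR, P(positive screen | causes) = 1 − (1−0.01)·∏(1−qᵢ) over the active causes.
P(positive screen) = 0.01·0.7·0.95 + 0.68815·0.7·0.05 + 0.81982·0.3·0.95 + 0.943243·0.3·0.05 = 0.006650 + 0.024085 + 0.233649 + 0.014149 = 0.278533
Of this, 0.247798 comes from 0.233649 + 0.014149 (the actual drug use=true cases).
Hence the posterior is 0.247798/0.278533 ≈ 0.8897.

With the extra evidence:
P(positive screen | ¬poppy-seed meal) = 0.01·0.7 + 0.81982·0.3 = 0.007000 + 0.245946 = 0.252946
Of this, 0.245946 comes from 0.81982·0.3 (the actual drug use=true cases).
P(actual drug use | positive screen, ¬poppy-seed meal) = 0.245946 / 0.252946 ≈ 0.9723
Ruling out poppy-seed meal raises the posterior on actual drug use — the flip side of explaining away.

P(actual drug use | positive screen) ≈ 0.8897; P(actual drug use | positive screen, ¬poppy-seed meal) ≈ 0.9723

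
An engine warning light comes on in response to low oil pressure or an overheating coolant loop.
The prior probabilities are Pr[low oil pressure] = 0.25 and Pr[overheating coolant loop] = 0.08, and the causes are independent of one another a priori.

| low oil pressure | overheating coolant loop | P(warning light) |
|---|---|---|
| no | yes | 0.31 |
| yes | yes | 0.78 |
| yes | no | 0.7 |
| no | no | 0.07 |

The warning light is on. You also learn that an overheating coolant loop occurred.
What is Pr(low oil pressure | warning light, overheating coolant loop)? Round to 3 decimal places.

Sum P(warning light|·) weighted by the priors over both values of low oil pressure:
  P(warning light | overheating coolant loop) = 0.31×0.75 + 0.78×0.25
        = 0.232500 + 0.195000 = 0.427500
The terms with low oil pressure present sum to 0.195000, so
  P(low oil pressure | warning light, overheating coolant loop) = 0.195000 / 0.427500 ≈ 0.456

Pr(low oil pressure | warning light, overheating coolant loop) ≈ 0.456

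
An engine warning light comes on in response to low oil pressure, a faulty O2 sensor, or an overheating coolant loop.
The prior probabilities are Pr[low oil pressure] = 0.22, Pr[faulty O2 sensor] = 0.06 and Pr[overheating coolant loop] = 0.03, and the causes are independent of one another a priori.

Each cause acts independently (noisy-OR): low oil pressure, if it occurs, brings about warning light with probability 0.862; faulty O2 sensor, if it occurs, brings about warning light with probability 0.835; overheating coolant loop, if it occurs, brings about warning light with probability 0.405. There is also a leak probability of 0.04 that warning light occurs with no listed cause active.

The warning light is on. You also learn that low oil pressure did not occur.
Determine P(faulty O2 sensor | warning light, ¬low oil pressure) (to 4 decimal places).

P(faulty O2 sensor | warning light, ¬low oil pressure) ≈ 0.5103

Under noisy-OR, P(warning light | causes) = 1 − (1−0.04)·∏(1−qᵢ) over the active causes.
P(warning light | ¬low oil pressure) = 0.04*0.94*0.97 + 0.4288*0.94*0.03 + 0.8416*0.06*0.97 + 0.905752*0.06*0.03 = 0.036472 + 0.012092 + 0.048981 + 0.001630 = 0.099175
The faulty O2 sensor-present share is 0.048981 + 0.001630 = 0.050611.
So P(faulty O2 sensor | warning light, ¬low oil pressure) = 0.050611/0.099175 ≈ 0.5103.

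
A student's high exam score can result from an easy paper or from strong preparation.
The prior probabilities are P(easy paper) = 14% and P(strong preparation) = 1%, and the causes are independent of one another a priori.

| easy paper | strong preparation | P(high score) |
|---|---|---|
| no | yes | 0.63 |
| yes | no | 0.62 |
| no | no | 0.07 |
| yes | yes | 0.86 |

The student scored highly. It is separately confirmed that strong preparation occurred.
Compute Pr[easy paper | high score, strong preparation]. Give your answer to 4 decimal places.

Pr[easy paper | high score, strong preparation] ≈ 0.1818

Numerator (weight on configurations with easy paper): 0.86×0.14 = 0.120400
Denominator P(high score | strong preparation): 0.63×0.86 + 0.86×0.14 = 0.662200
Posterior = 0.120400 / 0.662200 ≈ 0.1818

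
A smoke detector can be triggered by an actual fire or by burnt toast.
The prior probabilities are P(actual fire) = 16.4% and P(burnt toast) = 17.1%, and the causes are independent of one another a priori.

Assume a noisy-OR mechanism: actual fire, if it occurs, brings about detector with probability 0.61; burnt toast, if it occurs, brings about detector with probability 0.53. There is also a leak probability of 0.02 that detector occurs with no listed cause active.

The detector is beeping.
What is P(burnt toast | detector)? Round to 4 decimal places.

P(burnt toast | detector) ≈ 0.5057

Under noisy-OR, P(detector | causes) = 1 − (1−0.02)·∏(1−qᵢ) over the active causes.
P(detector) = 0.02*0.836*0.829 + 0.5394*0.836*0.171 + 0.6178*0.164*0.829 + 0.820366*0.164*0.171 = 0.013861 + 0.077110 + 0.083994 + 0.023006 = 0.197971
Restricting to configurations with burnt toast present: 0.077110 + 0.023006 = 0.100116.
So P(burnt toast | detector) = 0.100116/0.197971 ≈ 0.5057.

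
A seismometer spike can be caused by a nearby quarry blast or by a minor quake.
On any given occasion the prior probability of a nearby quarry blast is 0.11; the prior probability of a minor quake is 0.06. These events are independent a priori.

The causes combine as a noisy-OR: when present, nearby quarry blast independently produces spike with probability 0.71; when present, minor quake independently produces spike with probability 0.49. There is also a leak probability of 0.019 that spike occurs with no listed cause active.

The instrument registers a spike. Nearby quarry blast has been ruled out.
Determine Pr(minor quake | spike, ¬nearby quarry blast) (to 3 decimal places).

Pr(minor quake | spike, ¬nearby quarry blast) ≈ 0.627

Under noisy-OR, P(spike | causes) = 1 − (1−0.019)·∏(1−qᵢ) over the active causes.
P(spike | ¬nearby quarry blast) = 0.019×0.94 + 0.49969×0.06 = 0.017860 + 0.029981 = 0.047841
Of this, 0.029981 comes from 0.49969×0.06 (the minor quake=true cases).
So P(minor quake | spike, ¬nearby quarry blast) = 0.029981/0.047841 ≈ 0.627.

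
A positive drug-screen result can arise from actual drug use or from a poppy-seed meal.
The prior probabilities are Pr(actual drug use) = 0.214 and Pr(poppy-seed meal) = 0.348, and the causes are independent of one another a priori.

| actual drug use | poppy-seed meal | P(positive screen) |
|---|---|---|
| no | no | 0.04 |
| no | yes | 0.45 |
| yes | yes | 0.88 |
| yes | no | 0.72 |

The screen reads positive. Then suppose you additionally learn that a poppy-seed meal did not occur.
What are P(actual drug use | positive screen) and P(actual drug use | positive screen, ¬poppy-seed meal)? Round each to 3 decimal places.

P(actual drug use | positive screen) ≈ 0.536; P(actual drug use | positive screen, ¬poppy-seed meal) ≈ 0.831

Weight on actual drug use=true, given the evidence: 0.100460 + 0.065535 = 0.165995
Normalizer over all consistent configurations: 0.04*0.786*0.652 + 0.45*0.786*0.348 + 0.72*0.214*0.652 + 0.88*0.214*0.348 = 0.309582
Posterior = 0.165995 / 0.309582 ≈ 0.536

Now also conditioning on poppy-seed meal≠true:
Enumerate both values of actual drug use and weight by the priors:
  P(positive screen | ¬poppy-seed meal) = 0.04*0.786 + 0.72*0.214
        = 0.031440 + 0.154080 = 0.185520
Configurations with actual drug use contribute 0.154080, so
  P(actual drug use | positive screen, ¬poppy-seed meal) = 0.154080 / 0.185520 ≈ 0.831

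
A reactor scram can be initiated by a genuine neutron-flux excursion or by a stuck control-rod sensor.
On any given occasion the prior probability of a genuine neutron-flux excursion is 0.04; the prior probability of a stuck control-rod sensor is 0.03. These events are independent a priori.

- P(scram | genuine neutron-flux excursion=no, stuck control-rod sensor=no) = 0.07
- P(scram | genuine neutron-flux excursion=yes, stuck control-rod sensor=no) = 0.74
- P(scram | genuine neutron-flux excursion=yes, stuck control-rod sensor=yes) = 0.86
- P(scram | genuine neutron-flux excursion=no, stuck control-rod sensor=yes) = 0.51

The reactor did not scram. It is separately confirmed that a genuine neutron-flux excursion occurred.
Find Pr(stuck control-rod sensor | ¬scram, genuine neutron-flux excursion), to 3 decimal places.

P(¬scram | genuine neutron-flux excursion) = 0.26*0.97 + 0.14*0.03 = 0.252200 + 0.004200 = 0.256400
Restricting to configurations with stuck control-rod sensor present: 0.14*0.03 = 0.004200.
So P(stuck control-rod sensor | ¬scram, genuine neutron-flux excursion) = 0.004200/0.256400 ≈ 0.016.

Pr(stuck control-rod sensor | ¬scram, genuine neutron-flux excursion) ≈ 0.016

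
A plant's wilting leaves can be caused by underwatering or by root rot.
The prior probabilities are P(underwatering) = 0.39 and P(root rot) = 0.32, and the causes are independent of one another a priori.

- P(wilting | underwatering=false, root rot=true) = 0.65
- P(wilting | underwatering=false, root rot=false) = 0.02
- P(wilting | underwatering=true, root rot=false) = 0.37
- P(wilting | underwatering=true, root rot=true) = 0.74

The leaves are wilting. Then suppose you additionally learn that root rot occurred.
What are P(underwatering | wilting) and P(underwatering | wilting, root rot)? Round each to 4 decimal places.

P(underwatering | wilting) ≈ 0.5849; P(underwatering | wilting, root rot) ≈ 0.4213

Weight on underwatering=true, given the evidence: 0.098124 + 0.092352 = 0.190476
Denominator P(wilting): 0.02·0.61·0.68 + 0.65·0.61·0.32 + 0.37·0.39·0.68 + 0.74·0.39·0.32 = 0.325652
Posterior = 0.190476 / 0.325652 ≈ 0.5849

Now also conditioning on root rot=true:
Enumerate both values of underwatering and weight by the priors:
  P(wilting | root rot) = 0.65×0.61 + 0.74×0.39
        = 0.396500 + 0.288600 = 0.685100
The terms with underwatering present sum to 0.288600, so
  P(underwatering | wilting, root rot) = 0.288600 / 0.685100 ≈ 0.4213
This is intercausal reasoning (explaining away): once root rot accounts for the wilting, underwatering becomes less likely.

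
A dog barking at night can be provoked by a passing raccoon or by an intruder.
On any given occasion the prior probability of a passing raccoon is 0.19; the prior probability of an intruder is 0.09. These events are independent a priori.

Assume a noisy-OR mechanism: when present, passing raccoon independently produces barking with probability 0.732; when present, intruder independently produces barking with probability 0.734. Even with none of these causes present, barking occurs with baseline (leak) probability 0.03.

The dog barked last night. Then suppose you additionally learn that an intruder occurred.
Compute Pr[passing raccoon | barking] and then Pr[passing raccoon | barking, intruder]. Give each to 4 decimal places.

Under noisy-OR, P(barking | causes) = 1 − (1−0.03)·∏(1−qᵢ) over the active causes.
P(barking) = 0.03·0.81·0.91 + 0.74198·0.81·0.09 + 0.74004·0.19·0.91 + 0.930851·0.19·0.09 = 0.022113 + 0.054090 + 0.127953 + 0.015918 = 0.220074
Of this, 0.143871 comes from 0.127953 + 0.015918 (the passing raccoon=true cases).
So P(passing raccoon | barking) = 0.143871/0.220074 ≈ 0.6537.

Now also conditioning on intruder=true:
By total probability over both values of passing raccoon:
  P(barking | intruder) = 0.74198*0.81 + 0.930851*0.19
        = 0.601004 + 0.176862 = 0.777866
Keeping only the passing raccoon-present terms gives 0.176862, so
  P(passing raccoon | barking, intruder) = 0.176862 / 0.777866 ≈ 0.2274
Conditioning on intruder lowers the posterior on passing raccoon: the classic explaining-away effect in a common-effect structure.

Pr[passing raccoon | barking] ≈ 0.6537; Pr[passing raccoon | barking, intruder] ≈ 0.2274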